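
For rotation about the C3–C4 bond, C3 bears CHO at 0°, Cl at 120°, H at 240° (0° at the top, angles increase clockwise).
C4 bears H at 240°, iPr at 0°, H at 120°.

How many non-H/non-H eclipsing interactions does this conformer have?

1

Non-H eclipsing pairs: CHO(0°)/iPr(0°) — 1 interaction.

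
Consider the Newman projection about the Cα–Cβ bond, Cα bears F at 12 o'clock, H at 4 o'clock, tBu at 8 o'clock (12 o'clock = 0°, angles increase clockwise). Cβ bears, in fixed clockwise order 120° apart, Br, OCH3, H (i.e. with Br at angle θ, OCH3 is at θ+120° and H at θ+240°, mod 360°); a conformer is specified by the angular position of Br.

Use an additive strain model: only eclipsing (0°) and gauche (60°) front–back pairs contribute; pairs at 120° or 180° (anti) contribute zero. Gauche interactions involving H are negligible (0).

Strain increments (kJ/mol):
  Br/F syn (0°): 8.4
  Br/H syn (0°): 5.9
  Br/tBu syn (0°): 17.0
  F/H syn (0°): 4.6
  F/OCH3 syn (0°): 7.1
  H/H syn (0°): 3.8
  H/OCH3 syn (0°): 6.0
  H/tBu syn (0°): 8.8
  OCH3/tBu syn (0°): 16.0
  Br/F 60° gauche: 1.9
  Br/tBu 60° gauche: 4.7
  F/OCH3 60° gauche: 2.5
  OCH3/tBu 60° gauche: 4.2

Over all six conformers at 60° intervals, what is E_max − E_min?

Br at 0° is eclipsed. F at 0° is eclipsed with Br at 0° (8.4); H at 120° is eclipsed with OCH3 at 120° (6.0); tBu at 240° is eclipsed with H at 240° (8.8). Total 23.2 kJ/mol.
Br at 60° is staggered. F at 0° is gauche with Br at 60° (1.9); tBu at 240° is gauche with OCH3 at 180° (4.2). Total 6.1 kJ/mol.
Br at 120° is eclipsed. F at 0° is eclipsed with H at 0° (4.6); H at 120° is eclipsed with Br at 120° (5.9); tBu at 240° is eclipsed with OCH3 at 240° (16.0). Total 26.5 kJ/mol.
Br at 180° is staggered. F at 0° is gauche with OCH3 at 300° (2.5); tBu at 240° is gauche with Br at 180° (4.7); tBu at 240° is gauche with OCH3 at 300° (4.2). Total 11.4 kJ/mol.
Br at 240° is eclipsed. F at 0° is eclipsed with OCH3 at 0° (7.1); H at 120° is eclipsed with H at 120° (3.8); tBu at 240° is eclipsed with Br at 240° (17.0). Total 27.9 kJ/mol.
Br at 300° is staggered. F at 0° is gauche with Br at 300° (1.9); F at 0° is gauche with OCH3 at 60° (2.5); tBu at 240° is gauche with Br at 300° (4.7). Total 9.1 kJ/mol.
Max at 240° (27.9 kJ/mol), min at 60° (6.1 kJ/mol); barrier = 21.8 kJ/mol.

21.8 kJ/mol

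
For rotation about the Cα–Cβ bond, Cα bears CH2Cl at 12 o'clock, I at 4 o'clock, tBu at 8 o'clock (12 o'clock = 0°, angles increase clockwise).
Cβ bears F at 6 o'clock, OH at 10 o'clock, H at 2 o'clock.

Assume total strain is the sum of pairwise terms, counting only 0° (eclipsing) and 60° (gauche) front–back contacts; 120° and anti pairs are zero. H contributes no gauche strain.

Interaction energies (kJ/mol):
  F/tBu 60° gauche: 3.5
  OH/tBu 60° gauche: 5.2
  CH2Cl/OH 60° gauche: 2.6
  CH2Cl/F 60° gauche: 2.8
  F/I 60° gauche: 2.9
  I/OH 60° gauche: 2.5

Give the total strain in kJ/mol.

This conformer is staggered. CH2Cl at 0° is gauche with OH at 300° (2.6); I at 120° is gauche with F at 180° (2.9); tBu at 240° is gauche with F at 180° (3.5); tBu at 240° is gauche with OH at 300° (5.2). Total 14.2 kJ/mol.

14.2 kJ/mol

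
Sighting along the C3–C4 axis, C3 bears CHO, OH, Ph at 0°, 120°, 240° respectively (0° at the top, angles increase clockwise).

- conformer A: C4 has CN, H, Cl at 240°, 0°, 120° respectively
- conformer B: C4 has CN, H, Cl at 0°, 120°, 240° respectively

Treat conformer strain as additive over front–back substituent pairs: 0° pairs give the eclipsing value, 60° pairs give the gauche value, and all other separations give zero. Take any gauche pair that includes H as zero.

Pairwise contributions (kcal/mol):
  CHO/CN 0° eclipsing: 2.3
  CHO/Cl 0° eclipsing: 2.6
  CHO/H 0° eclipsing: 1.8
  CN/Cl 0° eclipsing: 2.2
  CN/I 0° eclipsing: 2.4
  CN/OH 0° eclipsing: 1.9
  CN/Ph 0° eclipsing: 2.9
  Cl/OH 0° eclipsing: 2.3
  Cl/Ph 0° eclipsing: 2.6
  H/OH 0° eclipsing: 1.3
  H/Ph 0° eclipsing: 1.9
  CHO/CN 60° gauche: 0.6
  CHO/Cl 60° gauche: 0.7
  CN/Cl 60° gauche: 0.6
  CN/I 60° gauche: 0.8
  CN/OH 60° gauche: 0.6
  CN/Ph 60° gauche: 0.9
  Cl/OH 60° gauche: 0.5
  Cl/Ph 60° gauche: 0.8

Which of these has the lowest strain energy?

A (eclipsed): CHO–H eclipsed, OH–Cl eclipsed, Ph–CN eclipsed; 1.8 + 2.3 + 2.9 = 7.0 kcal/mol.
B (eclipsed): CHO–CN eclipsed, OH–H eclipsed, Ph–Cl eclipsed; 2.3 + 1.3 + 2.6 = 6.2 kcal/mol.
B has the lowest total (6.2 kcal/mol).

B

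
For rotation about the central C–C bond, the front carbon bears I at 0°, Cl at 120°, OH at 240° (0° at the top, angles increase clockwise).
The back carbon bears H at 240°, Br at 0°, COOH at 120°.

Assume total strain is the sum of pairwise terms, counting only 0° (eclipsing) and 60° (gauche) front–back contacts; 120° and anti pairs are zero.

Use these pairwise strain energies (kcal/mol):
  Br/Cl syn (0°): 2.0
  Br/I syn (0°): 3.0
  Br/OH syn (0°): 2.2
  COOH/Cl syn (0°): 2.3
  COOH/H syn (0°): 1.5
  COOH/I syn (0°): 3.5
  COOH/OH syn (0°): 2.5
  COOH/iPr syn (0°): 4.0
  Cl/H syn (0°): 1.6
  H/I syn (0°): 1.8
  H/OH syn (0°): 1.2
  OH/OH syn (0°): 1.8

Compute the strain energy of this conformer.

This conformer is eclipsed. I at 0° is eclipsed with Br at 0° (3.0); Cl at 120° is eclipsed with COOH at 120° (2.3); OH at 240° is eclipsed with H at 240° (1.2). Total 6.5 kcal/mol.

6.5 kcal/mol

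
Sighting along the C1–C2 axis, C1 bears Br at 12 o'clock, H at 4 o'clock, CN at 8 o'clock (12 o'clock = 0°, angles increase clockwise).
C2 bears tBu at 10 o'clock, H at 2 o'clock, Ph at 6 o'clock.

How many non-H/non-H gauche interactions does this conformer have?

Non-H gauche pairs: Br(0°)/tBu(300°); CN(240°)/tBu(300°); CN(240°)/Ph(180°) — 3 interactions.

3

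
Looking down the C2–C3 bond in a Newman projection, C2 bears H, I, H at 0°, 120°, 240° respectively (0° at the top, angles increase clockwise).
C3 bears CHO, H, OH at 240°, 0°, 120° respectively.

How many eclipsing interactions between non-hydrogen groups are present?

1

Non-H eclipsing pairs: I(120°)/OH(120°) — 1 interaction.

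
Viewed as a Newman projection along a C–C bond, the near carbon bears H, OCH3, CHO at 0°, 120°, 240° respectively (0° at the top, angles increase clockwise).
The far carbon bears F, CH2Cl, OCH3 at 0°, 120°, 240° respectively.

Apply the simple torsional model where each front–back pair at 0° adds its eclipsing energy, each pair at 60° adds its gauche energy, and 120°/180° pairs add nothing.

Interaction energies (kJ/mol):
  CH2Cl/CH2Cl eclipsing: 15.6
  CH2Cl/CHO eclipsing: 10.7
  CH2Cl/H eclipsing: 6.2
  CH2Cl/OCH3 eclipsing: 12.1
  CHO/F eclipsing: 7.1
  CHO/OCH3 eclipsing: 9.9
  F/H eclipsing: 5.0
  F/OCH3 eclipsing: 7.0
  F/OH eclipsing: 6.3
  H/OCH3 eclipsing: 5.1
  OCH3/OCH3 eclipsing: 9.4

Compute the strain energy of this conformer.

This conformer is eclipsed. H at 0° is eclipsed with F at 0° (5.0); OCH3 at 120° is eclipsed with CH2Cl at 120° (12.1); CHO at 240° is eclipsed with OCH3 at 240° (9.9). Total 27.0 kJ/mol.

27.0 kJ/mol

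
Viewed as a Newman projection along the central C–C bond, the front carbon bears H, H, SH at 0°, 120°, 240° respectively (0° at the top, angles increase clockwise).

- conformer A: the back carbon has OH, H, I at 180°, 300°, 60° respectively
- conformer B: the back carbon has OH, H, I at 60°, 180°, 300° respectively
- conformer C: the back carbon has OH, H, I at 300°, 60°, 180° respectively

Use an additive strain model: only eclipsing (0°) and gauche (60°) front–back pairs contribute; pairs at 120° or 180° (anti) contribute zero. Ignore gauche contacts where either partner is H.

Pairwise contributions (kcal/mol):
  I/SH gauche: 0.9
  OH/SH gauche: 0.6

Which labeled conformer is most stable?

A is staggered. SH at 240° is gauche with OH at 180° (0.6). Total 0.6 kcal/mol.
B is staggered. SH at 240° is gauche with I at 300° (0.9). Total 0.9 kcal/mol.
C is staggered. SH at 240° is gauche with OH at 300° (0.6); SH at 240° is gauche with I at 180° (0.9). Total 1.5 kcal/mol.
A has the lowest total (0.6 kcal/mol).

A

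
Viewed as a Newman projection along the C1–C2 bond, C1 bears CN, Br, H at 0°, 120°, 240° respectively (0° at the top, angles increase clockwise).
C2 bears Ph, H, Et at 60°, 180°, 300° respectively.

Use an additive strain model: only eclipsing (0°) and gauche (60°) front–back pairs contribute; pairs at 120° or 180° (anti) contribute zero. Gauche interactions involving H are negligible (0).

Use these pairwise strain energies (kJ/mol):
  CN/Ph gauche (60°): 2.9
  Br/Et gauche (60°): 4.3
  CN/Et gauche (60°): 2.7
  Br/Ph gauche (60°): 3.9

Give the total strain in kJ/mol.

9.5 kJ/mol

This conformer (staggered): CN(0°)/Ph(60°) gauche 2.9; CN(0°)/Et(300°) gauche 2.7; Br(120°)/Ph(60°) gauche 3.9 → 9.5 kJ/mol.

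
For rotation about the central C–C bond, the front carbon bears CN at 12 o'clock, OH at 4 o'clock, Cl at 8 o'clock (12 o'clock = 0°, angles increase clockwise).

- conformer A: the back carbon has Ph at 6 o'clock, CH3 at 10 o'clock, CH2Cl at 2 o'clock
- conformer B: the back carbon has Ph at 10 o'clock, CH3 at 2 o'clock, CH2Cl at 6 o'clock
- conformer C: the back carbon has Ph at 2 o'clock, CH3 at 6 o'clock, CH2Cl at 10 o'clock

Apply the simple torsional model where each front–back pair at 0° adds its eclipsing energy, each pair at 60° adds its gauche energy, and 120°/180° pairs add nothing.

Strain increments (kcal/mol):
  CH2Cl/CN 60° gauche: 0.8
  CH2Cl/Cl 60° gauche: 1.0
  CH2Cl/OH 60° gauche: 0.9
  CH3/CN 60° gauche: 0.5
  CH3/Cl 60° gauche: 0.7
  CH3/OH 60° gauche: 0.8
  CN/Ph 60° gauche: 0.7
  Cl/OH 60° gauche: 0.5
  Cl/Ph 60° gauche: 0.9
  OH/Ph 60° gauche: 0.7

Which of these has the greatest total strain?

A (staggered): CN–CH3 gauche, CN–CH2Cl gauche, OH–Ph gauche, OH–CH2Cl gauche, Cl–Ph gauche, Cl–CH3 gauche; 0.5 + 0.8 + 0.7 + 0.9 + 0.9 + 0.7 = 4.5 kcal/mol.
B (staggered): CN–Ph gauche, CN–CH3 gauche, OH–CH3 gauche, OH–CH2Cl gauche, Cl–Ph gauche, Cl–CH2Cl gauche; 0.7 + 0.5 + 0.8 + 0.9 + 0.9 + 1.0 = 4.8 kcal/mol.
C (staggered): CN–Ph gauche, CN–CH2Cl gauche, OH–Ph gauche, OH–CH3 gauche, Cl–CH3 gauche, Cl–CH2Cl gauche; 0.7 + 0.8 + 0.7 + 0.8 + 0.7 + 1.0 = 4.7 kcal/mol.
B has the highest total (4.8 kcal/mol).

B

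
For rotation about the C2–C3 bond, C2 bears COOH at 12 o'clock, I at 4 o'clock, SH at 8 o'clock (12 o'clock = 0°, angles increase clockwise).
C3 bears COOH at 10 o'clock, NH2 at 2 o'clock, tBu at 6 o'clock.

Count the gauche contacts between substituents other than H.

Non-H gauche pairs: COOH(0°)/COOH(300°); COOH(0°)/NH2(60°); I(120°)/NH2(60°); I(120°)/tBu(180°); SH(240°)/COOH(300°); SH(240°)/tBu(180°) — 6 interactions.

6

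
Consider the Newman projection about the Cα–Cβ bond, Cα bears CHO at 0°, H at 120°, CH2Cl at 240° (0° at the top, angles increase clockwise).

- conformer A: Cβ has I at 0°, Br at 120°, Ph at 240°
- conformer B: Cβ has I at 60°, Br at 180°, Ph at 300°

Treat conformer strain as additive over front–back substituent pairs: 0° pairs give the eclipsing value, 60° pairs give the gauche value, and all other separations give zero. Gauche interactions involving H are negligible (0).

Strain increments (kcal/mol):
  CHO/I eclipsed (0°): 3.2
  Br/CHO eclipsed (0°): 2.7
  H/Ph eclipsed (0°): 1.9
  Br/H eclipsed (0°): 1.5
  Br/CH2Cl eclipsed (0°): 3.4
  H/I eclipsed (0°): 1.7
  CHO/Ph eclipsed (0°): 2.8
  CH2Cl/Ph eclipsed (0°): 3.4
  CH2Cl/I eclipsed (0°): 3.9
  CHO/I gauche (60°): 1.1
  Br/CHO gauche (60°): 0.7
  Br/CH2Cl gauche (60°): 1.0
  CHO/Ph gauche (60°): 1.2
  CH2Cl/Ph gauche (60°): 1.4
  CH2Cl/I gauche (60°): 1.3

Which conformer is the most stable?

B

A (eclipsed): CHO–I eclipsed, H–Br eclipsed, CH2Cl–Ph eclipsed; 3.2 + 1.5 + 3.4 = 8.1 kcal/mol.
B (staggered): CHO–I gauche, CHO–Ph gauche, CH2Cl–Br gauche, CH2Cl–Ph gauche; 1.1 + 1.2 + 1.0 + 1.4 = 4.7 kcal/mol.
B has the lowest total (4.7 kcal/mol).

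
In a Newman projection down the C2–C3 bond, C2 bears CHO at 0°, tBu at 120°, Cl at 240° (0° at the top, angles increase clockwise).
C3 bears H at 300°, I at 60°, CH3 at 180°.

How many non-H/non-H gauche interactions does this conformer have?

Non-H gauche pairs: CHO(0°)/I(60°); tBu(120°)/I(60°); tBu(120°)/CH3(180°); Cl(240°)/CH3(180°) — 4 interactions.

4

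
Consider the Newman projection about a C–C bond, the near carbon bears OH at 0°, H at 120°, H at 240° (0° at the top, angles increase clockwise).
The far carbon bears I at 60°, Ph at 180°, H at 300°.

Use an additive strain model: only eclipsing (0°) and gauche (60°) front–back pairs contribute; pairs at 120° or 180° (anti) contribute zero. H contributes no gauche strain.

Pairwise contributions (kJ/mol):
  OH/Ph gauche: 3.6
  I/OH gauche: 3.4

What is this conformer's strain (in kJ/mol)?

3.4 kJ/mol

This conformer (staggered): OH(0°)/I(60°) gauche 3.4 → 3.4 kJ/mol.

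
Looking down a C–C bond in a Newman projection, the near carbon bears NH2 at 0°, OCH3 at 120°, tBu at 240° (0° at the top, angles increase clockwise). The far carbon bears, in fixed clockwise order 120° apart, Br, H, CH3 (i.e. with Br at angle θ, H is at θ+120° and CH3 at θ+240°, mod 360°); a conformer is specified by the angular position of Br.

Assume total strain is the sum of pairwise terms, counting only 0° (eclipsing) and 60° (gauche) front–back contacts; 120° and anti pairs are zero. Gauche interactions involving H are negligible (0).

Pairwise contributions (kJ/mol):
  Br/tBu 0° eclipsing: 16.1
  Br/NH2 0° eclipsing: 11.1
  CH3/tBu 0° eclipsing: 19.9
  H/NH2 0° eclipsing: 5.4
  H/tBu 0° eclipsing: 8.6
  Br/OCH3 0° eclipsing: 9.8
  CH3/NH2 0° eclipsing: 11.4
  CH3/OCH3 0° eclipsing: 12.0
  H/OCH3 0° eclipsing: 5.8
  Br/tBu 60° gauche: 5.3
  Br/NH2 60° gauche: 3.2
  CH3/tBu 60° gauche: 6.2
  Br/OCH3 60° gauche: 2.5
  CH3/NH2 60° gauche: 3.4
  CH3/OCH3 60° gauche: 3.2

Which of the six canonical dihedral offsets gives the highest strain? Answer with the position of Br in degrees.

0°

Br at 0° is eclipsed. NH2 at 0° is eclipsed with Br at 0° (11.1); OCH3 at 120° is eclipsed with H at 120° (5.8); tBu at 240° is eclipsed with CH3 at 240° (19.9). Total 36.8 kJ/mol.
Br at 60° is staggered. NH2 at 0° is gauche with Br at 60° (3.2); NH2 at 0° is gauche with CH3 at 300° (3.4); OCH3 at 120° is gauche with Br at 60° (2.5); tBu at 240° is gauche with CH3 at 300° (6.2). Total 15.3 kJ/mol.
Br at 120° is eclipsed. NH2 at 0° is eclipsed with CH3 at 0° (11.4); OCH3 at 120° is eclipsed with Br at 120° (9.8); tBu at 240° is eclipsed with H at 240° (8.6). Total 29.8 kJ/mol.
Br at 180° is staggered. NH2 at 0° is gauche with CH3 at 60° (3.4); OCH3 at 120° is gauche with Br at 180° (2.5); OCH3 at 120° is gauche with CH3 at 60° (3.2); tBu at 240° is gauche with Br at 180° (5.3). Total 14.4 kJ/mol.
Br at 240° is eclipsed. NH2 at 0° is eclipsed with H at 0° (5.4); OCH3 at 120° is eclipsed with CH3 at 120° (12.0); tBu at 240° is eclipsed with Br at 240° (16.1). Total 33.5 kJ/mol.
Br at 300° is staggered. NH2 at 0° is gauche with Br at 300° (3.2); OCH3 at 120° is gauche with CH3 at 180° (3.2); tBu at 240° is gauche with Br at 300° (5.3); tBu at 240° is gauche with CH3 at 180° (6.2). Total 17.9 kJ/mol.
The maximum (36.8 kJ/mol) occurs with Br at 0°.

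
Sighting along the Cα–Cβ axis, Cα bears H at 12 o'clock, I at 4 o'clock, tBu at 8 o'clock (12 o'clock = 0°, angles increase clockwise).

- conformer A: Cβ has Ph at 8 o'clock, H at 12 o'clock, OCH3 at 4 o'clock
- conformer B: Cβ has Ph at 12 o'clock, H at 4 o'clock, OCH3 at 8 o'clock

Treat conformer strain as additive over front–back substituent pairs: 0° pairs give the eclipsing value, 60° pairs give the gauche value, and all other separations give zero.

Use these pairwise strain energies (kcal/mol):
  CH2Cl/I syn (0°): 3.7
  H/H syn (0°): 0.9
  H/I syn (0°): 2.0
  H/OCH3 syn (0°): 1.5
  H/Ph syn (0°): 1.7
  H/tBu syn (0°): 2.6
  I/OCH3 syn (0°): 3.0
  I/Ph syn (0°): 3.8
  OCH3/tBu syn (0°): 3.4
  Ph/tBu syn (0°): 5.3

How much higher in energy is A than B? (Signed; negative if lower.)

+2.1 kcal/mol

A (eclipsed): H(0°)/H(0°) eclipsed 0.9; I(120°)/OCH3(120°) eclipsed 3.0; tBu(240°)/Ph(240°) eclipsed 5.3 → 9.2 kcal/mol.
B (eclipsed): H(0°)/Ph(0°) eclipsed 1.7; I(120°)/H(120°) eclipsed 2.0; tBu(240°)/OCH3(240°) eclipsed 3.4 → 7.1 kcal/mol.
E(A) − E(B) = 9.2 − 7.1 = +2.1 kcal/mol.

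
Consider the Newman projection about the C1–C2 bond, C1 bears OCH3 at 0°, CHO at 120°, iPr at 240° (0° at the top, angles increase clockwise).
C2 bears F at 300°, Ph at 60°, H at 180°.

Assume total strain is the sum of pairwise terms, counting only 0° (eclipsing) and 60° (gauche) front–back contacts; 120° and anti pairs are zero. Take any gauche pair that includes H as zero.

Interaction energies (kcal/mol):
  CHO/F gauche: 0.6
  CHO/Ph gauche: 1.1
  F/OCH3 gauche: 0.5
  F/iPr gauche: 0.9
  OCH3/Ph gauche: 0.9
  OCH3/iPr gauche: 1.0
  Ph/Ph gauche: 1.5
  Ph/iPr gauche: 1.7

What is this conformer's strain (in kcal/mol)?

This conformer is staggered. OCH3 at 0° is gauche with F at 300° (0.5); OCH3 at 0° is gauche with Ph at 60° (0.9); CHO at 120° is gauche with Ph at 60° (1.1); iPr at 240° is gauche with F at 300° (0.9). Total 3.4 kcal/mol.

3.4 kcal/mol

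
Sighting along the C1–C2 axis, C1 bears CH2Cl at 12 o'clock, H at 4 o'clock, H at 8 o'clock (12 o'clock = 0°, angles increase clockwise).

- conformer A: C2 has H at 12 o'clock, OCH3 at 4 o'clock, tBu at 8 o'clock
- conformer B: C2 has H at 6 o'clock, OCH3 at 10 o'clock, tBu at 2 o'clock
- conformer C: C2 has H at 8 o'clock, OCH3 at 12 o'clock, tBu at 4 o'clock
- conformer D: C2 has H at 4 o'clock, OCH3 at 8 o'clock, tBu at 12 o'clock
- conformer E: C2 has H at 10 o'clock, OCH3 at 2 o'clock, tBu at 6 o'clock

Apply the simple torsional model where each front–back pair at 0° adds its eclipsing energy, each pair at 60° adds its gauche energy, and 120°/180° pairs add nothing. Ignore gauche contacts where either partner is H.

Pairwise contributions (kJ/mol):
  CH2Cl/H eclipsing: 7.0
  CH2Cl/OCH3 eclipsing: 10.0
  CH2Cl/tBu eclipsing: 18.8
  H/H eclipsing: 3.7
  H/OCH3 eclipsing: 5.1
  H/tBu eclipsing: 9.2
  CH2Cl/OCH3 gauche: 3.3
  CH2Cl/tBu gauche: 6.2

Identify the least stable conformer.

D

A (eclipsed): CH2Cl(0°)/H(0°) eclipsed 7.0; H(120°)/OCH3(120°) eclipsed 5.1; H(240°)/tBu(240°) eclipsed 9.2 → 21.3 kJ/mol.
B (staggered): CH2Cl(0°)/OCH3(300°) gauche 3.3; CH2Cl(0°)/tBu(60°) gauche 6.2 → 9.5 kJ/mol.
C (eclipsed): CH2Cl(0°)/OCH3(0°) eclipsed 10.0; H(120°)/tBu(120°) eclipsed 9.2; H(240°)/H(240°) eclipsed 3.7 → 22.9 kJ/mol.
D (eclipsed): CH2Cl(0°)/tBu(0°) eclipsed 18.8; H(120°)/H(120°) eclipsed 3.7; H(240°)/OCH3(240°) eclipsed 5.1 → 27.6 kJ/mol.
E (staggered): CH2Cl(0°)/OCH3(60°) gauche 3.3 → 3.3 kJ/mol.
D has the highest total (27.6 kJ/mol).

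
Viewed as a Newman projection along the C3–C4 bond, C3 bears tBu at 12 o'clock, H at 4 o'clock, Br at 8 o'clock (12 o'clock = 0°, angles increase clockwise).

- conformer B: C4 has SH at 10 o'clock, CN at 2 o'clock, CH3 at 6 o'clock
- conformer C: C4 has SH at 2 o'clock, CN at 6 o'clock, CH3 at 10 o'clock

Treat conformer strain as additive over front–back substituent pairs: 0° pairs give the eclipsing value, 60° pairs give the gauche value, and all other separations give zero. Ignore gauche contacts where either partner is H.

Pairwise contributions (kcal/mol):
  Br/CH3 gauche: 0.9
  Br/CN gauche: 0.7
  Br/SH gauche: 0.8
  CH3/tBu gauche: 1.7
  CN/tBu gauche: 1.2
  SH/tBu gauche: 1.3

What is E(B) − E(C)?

B (staggered): tBu–SH gauche, tBu–CN gauche, Br–SH gauche, Br–CH3 gauche; 1.3 + 1.2 + 0.8 + 0.9 = 4.2 kcal/mol.
C (staggered): tBu–SH gauche, tBu–CH3 gauche, Br–CN gauche, Br–CH3 gauche; 1.3 + 1.7 + 0.7 + 0.9 = 4.6 kcal/mol.
E(B) − E(C) = 4.2 − 4.6 = -0.4 kcal/mol.

-0.4 kcal/mol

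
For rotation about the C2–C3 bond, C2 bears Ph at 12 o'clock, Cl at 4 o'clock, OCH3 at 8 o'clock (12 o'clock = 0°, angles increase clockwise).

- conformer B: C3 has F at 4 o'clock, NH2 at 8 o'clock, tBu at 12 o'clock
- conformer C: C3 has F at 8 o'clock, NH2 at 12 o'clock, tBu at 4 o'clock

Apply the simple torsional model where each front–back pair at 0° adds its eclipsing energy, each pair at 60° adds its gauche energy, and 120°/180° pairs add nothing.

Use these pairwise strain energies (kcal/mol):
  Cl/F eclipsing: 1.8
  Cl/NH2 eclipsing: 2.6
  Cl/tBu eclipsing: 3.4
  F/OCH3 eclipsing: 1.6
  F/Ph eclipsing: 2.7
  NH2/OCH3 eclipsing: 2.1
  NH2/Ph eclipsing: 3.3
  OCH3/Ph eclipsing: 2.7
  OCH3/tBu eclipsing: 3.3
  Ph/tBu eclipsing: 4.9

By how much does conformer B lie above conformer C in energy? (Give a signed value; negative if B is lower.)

B (eclipsed): Ph(0°)/tBu(0°) eclipsed 4.9; Cl(120°)/F(120°) eclipsed 1.8; OCH3(240°)/NH2(240°) eclipsed 2.1 → 8.8 kcal/mol.
C (eclipsed): Ph(0°)/NH2(0°) eclipsed 3.3; Cl(120°)/tBu(120°) eclipsed 3.4; OCH3(240°)/F(240°) eclipsed 1.6 → 8.3 kcal/mol.
E(B) − E(C) = 8.8 − 8.3 = +0.5 kcal/mol.

+0.5 kcal/mol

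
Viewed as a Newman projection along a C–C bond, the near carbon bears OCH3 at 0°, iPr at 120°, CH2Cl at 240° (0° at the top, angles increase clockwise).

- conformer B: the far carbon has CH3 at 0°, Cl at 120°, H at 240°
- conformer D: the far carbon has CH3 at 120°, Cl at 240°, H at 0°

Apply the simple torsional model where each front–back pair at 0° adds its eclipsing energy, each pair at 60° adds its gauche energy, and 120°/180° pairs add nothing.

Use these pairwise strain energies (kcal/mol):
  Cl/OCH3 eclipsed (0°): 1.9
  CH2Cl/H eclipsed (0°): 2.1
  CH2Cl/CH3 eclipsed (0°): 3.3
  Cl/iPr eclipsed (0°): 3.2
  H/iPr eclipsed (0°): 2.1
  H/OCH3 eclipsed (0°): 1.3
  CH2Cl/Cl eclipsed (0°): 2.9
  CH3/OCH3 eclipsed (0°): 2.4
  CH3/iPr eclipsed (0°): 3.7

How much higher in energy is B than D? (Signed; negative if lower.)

-0.2 kcal/mol

B is eclipsed. OCH3 at 0° is eclipsed with CH3 at 0° (2.4); iPr at 120° is eclipsed with Cl at 120° (3.2); CH2Cl at 240° is eclipsed with H at 240° (2.1). Total 7.7 kcal/mol.
D is eclipsed. OCH3 at 0° is eclipsed with H at 0° (1.3); iPr at 120° is eclipsed with CH3 at 120° (3.7); CH2Cl at 240° is eclipsed with Cl at 240° (2.9). Total 7.9 kcal/mol.
E(B) − E(D) = 7.7 − 7.9 = -0.2 kcal/mol.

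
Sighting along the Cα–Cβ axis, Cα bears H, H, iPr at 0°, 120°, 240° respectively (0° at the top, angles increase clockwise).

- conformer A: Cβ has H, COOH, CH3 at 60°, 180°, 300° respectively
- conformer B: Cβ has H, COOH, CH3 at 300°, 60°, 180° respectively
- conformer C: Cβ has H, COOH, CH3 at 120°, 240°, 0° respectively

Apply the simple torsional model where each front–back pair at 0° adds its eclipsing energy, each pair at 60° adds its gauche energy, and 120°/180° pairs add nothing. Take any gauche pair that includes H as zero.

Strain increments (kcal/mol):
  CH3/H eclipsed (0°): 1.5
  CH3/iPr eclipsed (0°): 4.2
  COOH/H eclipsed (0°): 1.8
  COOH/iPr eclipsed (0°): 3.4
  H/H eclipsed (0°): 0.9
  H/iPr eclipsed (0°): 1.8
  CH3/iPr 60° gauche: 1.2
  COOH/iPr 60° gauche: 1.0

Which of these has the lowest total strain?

A is staggered. iPr at 240° is gauche with COOH at 180° (1.0); iPr at 240° is gauche with CH3 at 300° (1.2). Total 2.2 kcal/mol.
B is staggered. iPr at 240° is gauche with CH3 at 180° (1.2). Total 1.2 kcal/mol.
C is eclipsed. H at 0° is eclipsed with CH3 at 0° (1.5); H at 120° is eclipsed with H at 120° (0.9); iPr at 240° is eclipsed with COOH at 240° (3.4). Total 5.8 kcal/mol.
B has the lowest total (1.2 kcal/mol).

B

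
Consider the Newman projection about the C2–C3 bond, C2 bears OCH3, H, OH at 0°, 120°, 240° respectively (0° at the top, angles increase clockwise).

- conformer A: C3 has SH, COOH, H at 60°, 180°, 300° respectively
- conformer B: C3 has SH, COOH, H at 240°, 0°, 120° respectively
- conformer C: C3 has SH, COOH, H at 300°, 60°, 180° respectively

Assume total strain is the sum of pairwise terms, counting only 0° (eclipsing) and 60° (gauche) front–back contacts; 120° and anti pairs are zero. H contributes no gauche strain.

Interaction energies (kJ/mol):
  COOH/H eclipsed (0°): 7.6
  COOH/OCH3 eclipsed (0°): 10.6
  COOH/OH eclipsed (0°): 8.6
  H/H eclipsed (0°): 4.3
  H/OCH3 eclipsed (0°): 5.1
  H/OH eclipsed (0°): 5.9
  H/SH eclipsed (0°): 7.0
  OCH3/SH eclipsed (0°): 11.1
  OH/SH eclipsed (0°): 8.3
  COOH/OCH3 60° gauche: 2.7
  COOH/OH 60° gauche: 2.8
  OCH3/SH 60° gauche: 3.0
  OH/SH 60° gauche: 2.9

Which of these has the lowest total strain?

A

A is staggered. OCH3 at 0° is gauche with SH at 60° (3.0); OH at 240° is gauche with COOH at 180° (2.8). Total 5.8 kJ/mol.
B is eclipsed. OCH3 at 0° is eclipsed with COOH at 0° (10.6); H at 120° is eclipsed with H at 120° (4.3); OH at 240° is eclipsed with SH at 240° (8.3). Total 23.2 kJ/mol.
C is staggered. OCH3 at 0° is gauche with SH at 300° (3.0); OCH3 at 0° is gauche with COOH at 60° (2.7); OH at 240° is gauche with SH at 300° (2.9). Total 8.6 kJ/mol.
A has the lowest total (5.8 kJ/mol).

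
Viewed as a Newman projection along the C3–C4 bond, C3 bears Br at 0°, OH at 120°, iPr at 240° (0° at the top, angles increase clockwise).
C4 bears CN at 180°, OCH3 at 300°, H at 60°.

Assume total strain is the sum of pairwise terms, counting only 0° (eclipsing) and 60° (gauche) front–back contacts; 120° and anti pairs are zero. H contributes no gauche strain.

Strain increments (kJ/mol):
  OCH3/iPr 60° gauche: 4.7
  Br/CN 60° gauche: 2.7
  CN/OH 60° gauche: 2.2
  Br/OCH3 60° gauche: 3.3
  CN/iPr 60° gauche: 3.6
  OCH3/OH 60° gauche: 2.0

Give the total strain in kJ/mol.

This conformer (staggered): Br(0°)/OCH3(300°) gauche 3.3; OH(120°)/CN(180°) gauche 2.2; iPr(240°)/CN(180°) gauche 3.6; iPr(240°)/OCH3(300°) gauche 4.7 → 13.8 kJ/mol.

13.8 kJ/mol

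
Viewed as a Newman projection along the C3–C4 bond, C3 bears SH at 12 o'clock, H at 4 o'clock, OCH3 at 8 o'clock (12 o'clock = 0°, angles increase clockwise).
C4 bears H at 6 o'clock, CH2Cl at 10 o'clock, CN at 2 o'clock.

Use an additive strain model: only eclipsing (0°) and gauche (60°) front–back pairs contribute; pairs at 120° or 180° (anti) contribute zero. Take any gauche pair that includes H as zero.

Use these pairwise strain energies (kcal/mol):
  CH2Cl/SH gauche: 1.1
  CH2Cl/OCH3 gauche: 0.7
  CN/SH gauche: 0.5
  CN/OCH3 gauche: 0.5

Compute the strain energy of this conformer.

2.3 kcal/mol

This conformer (staggered): SH(0°)/CH2Cl(300°) gauche 1.1; SH(0°)/CN(60°) gauche 0.5; OCH3(240°)/CH2Cl(300°) gauche 0.7 → 2.3 kcal/mol.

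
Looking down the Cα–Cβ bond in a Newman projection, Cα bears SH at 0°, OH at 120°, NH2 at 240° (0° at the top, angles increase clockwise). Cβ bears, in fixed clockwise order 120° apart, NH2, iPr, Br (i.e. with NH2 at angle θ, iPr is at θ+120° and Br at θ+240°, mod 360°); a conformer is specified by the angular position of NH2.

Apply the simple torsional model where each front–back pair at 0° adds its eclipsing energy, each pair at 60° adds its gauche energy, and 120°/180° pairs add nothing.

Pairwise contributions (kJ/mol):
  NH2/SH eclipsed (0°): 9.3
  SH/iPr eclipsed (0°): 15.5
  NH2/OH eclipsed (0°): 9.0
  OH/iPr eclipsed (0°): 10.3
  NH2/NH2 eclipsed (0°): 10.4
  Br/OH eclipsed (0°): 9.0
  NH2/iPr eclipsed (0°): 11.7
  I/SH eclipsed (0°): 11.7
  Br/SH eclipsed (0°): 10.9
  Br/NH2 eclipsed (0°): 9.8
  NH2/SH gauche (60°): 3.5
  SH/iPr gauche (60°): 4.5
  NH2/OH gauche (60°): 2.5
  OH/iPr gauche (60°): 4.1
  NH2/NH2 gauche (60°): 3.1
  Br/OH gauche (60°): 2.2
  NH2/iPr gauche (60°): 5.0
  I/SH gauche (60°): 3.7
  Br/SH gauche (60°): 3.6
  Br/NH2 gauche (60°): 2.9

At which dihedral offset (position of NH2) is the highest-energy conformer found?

240°

NH2 at 0° (eclipsed): SH(0°)/NH2(0°) eclipsed 9.3; OH(120°)/iPr(120°) eclipsed 10.3; NH2(240°)/Br(240°) eclipsed 9.8 → 29.4 kJ/mol.
NH2 at 60° (staggered): SH(0°)/NH2(60°) gauche 3.5; SH(0°)/Br(300°) gauche 3.6; OH(120°)/NH2(60°) gauche 2.5; OH(120°)/iPr(180°) gauche 4.1; NH2(240°)/iPr(180°) gauche 5.0; NH2(240°)/Br(300°) gauche 2.9 → 21.6 kJ/mol.
NH2 at 120° (eclipsed): SH(0°)/Br(0°) eclipsed 10.9; OH(120°)/NH2(120°) eclipsed 9.0; NH2(240°)/iPr(240°) eclipsed 11.7 → 31.6 kJ/mol.
NH2 at 180° (staggered): SH(0°)/iPr(300°) gauche 4.5; SH(0°)/Br(60°) gauche 3.6; OH(120°)/NH2(180°) gauche 2.5; OH(120°)/Br(60°) gauche 2.2; NH2(240°)/NH2(180°) gauche 3.1; NH2(240°)/iPr(300°) gauche 5.0 → 20.9 kJ/mol.
NH2 at 240° (eclipsed): SH(0°)/iPr(0°) eclipsed 15.5; OH(120°)/Br(120°) eclipsed 9.0; NH2(240°)/NH2(240°) eclipsed 10.4 → 34.9 kJ/mol.
NH2 at 300° (staggered): SH(0°)/NH2(300°) gauche 3.5; SH(0°)/iPr(60°) gauche 4.5; OH(120°)/iPr(60°) gauche 4.1; OH(120°)/Br(180°) gauche 2.2; NH2(240°)/NH2(300°) gauche 3.1; NH2(240°)/Br(180°) gauche 2.9 → 20.3 kJ/mol.
The maximum (34.9 kJ/mol) occurs with NH2 at 240°.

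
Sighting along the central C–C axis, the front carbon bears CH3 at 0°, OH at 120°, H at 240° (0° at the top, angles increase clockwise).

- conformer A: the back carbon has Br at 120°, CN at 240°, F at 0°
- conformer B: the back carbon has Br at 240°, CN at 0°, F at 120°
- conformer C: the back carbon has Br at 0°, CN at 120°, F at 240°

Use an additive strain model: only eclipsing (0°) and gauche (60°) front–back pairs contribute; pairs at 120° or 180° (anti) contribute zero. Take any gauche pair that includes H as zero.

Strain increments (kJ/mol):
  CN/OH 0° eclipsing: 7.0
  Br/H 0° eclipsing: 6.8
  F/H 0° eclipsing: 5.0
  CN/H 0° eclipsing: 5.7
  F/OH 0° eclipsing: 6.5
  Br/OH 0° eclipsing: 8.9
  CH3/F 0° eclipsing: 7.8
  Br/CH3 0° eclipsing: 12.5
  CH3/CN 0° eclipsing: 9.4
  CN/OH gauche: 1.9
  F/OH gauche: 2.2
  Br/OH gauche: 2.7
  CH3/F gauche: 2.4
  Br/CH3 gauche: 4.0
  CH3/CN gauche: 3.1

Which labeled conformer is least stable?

A (eclipsed): CH3–F eclipsed, OH–Br eclipsed, H–CN eclipsed; 7.8 + 8.9 + 5.7 = 22.4 kJ/mol.
B (eclipsed): CH3–CN eclipsed, OH–F eclipsed, H–Br eclipsed; 9.4 + 6.5 + 6.8 = 22.7 kJ/mol.
C (eclipsed): CH3–Br eclipsed, OH–CN eclipsed, H–F eclipsed; 12.5 + 7.0 + 5.0 = 24.5 kJ/mol.
C has the highest total (24.5 kJ/mol).

C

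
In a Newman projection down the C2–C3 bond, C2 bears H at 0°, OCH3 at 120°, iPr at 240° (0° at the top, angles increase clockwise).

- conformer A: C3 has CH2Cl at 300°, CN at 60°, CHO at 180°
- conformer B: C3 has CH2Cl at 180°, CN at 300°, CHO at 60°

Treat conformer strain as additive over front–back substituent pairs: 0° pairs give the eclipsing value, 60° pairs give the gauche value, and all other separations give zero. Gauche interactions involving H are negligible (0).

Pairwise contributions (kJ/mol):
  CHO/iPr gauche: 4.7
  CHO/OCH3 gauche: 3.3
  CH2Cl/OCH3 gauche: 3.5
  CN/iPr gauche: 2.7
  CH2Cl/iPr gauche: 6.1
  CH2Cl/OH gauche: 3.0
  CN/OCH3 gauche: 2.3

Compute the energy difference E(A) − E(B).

A (staggered): OCH3(120°)/CN(60°) gauche 2.3; OCH3(120°)/CHO(180°) gauche 3.3; iPr(240°)/CH2Cl(300°) gauche 6.1; iPr(240°)/CHO(180°) gauche 4.7 → 16.4 kJ/mol.
B (staggered): OCH3(120°)/CH2Cl(180°) gauche 3.5; OCH3(120°)/CHO(60°) gauche 3.3; iPr(240°)/CH2Cl(180°) gauche 6.1; iPr(240°)/CN(300°) gauche 2.7 → 15.6 kJ/mol.
E(A) − E(B) = 16.4 − 15.6 = +0.8 kJ/mol.

+0.8 kJ/mol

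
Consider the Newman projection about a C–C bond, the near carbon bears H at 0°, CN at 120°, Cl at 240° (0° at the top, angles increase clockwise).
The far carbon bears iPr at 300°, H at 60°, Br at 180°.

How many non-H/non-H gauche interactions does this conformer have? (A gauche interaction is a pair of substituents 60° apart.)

Non-H gauche pairs: CN(120°)/Br(180°); Cl(240°)/iPr(300°); Cl(240°)/Br(180°) — 3 interactions.

3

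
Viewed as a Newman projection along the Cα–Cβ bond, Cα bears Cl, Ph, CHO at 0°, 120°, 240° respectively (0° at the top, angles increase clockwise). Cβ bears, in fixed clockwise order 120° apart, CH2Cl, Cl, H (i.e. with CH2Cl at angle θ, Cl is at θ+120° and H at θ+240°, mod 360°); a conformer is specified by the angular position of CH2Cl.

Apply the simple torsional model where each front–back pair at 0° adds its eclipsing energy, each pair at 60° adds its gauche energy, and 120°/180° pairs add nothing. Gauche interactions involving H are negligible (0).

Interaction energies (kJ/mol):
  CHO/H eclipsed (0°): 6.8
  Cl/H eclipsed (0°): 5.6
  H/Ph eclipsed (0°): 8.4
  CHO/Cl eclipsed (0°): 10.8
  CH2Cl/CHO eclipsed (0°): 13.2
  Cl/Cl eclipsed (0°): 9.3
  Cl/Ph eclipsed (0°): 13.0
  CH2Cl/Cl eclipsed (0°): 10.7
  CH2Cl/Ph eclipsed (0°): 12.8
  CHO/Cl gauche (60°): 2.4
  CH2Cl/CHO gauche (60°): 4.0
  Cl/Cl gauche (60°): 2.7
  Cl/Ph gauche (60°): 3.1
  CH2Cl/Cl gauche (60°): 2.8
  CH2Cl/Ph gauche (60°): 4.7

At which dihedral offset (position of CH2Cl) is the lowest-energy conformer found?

CH2Cl at 0° is eclipsed. Cl at 0° is eclipsed with CH2Cl at 0° (10.7); Ph at 120° is eclipsed with Cl at 120° (13.0); CHO at 240° is eclipsed with H at 240° (6.8). Total 30.5 kJ/mol.
CH2Cl at 60° is staggered. Cl at 0° is gauche with CH2Cl at 60° (2.8); Ph at 120° is gauche with CH2Cl at 60° (4.7); Ph at 120° is gauche with Cl at 180° (3.1); CHO at 240° is gauche with Cl at 180° (2.4). Total 13.0 kJ/mol.
CH2Cl at 120° is eclipsed. Cl at 0° is eclipsed with H at 0° (5.6); Ph at 120° is eclipsed with CH2Cl at 120° (12.8); CHO at 240° is eclipsed with Cl at 240° (10.8). Total 29.2 kJ/mol.
CH2Cl at 180° is staggered. Cl at 0° is gauche with Cl at 300° (2.7); Ph at 120° is gauche with CH2Cl at 180° (4.7); CHO at 240° is gauche with CH2Cl at 180° (4.0); CHO at 240° is gauche with Cl at 300° (2.4). Total 13.8 kJ/mol.
CH2Cl at 240° is eclipsed. Cl at 0° is eclipsed with Cl at 0° (9.3); Ph at 120° is eclipsed with H at 120° (8.4); CHO at 240° is eclipsed with CH2Cl at 240° (13.2). Total 30.9 kJ/mol.
CH2Cl at 300° is staggered. Cl at 0° is gauche with CH2Cl at 300° (2.8); Cl at 0° is gauche with Cl at 60° (2.7); Ph at 120° is gauche with Cl at 60° (3.1); CHO at 240° is gauche with CH2Cl at 300° (4.0). Total 12.6 kJ/mol.
The minimum (12.6 kJ/mol) occurs with CH2Cl at 300°.

300°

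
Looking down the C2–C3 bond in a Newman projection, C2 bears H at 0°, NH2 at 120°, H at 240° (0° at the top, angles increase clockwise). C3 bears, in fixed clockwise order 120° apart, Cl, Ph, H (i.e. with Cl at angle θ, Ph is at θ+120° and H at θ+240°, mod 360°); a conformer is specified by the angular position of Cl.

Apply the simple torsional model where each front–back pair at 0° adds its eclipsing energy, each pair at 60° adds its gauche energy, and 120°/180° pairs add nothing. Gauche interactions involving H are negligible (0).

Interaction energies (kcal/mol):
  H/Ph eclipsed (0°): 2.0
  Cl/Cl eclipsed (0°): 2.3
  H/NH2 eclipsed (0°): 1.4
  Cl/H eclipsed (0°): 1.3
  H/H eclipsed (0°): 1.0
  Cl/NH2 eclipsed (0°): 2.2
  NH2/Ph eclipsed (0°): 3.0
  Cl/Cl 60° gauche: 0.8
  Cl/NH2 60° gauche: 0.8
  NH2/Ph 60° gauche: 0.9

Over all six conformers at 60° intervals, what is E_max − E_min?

Cl at 0° (eclipsed): H–Cl eclipsed, NH2–Ph eclipsed, H–H eclipsed; 1.3 + 3.0 + 1.0 = 5.3 kcal/mol.
Cl at 60° (staggered): NH2–Cl gauche, NH2–Ph gauche; 0.8 + 0.9 = 1.7 kcal/mol.
Cl at 120° (eclipsed): H–H eclipsed, NH2–Cl eclipsed, H–Ph eclipsed; 1.0 + 2.2 + 2.0 = 5.2 kcal/mol.
Cl at 180° (staggered): NH2–Cl gauche; 0.8 = 0.8 kcal/mol.
Cl at 240° (eclipsed): H–Ph eclipsed, NH2–H eclipsed, H–Cl eclipsed; 2.0 + 1.4 + 1.3 = 4.7 kcal/mol.
Cl at 300° (staggered): NH2–Ph gauche; 0.9 = 0.9 kcal/mol.
Max at 0° (5.3 kcal/mol), min at 180° (0.8 kcal/mol); barrier = 4.5 kcal/mol.

4.5 kcal/mol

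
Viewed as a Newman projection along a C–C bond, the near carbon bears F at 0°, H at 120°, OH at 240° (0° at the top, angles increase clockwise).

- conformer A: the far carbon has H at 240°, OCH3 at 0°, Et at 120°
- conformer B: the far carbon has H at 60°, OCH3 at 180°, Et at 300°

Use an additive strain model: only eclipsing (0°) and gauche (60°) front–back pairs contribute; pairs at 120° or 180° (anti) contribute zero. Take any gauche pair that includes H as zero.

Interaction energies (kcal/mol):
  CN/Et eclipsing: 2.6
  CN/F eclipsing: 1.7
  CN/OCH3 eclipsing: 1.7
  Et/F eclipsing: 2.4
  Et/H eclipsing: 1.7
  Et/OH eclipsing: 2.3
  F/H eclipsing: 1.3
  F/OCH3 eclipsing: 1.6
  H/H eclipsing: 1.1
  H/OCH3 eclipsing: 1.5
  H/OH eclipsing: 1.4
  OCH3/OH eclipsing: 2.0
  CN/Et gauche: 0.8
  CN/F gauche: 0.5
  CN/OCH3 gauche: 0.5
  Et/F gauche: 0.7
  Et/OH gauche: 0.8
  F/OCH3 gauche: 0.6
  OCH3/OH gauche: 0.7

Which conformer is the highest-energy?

A is eclipsed. F at 0° is eclipsed with OCH3 at 0° (1.6); H at 120° is eclipsed with Et at 120° (1.7); OH at 240° is eclipsed with H at 240° (1.4). Total 4.7 kcal/mol.
B is staggered. F at 0° is gauche with Et at 300° (0.7); OH at 240° is gauche with OCH3 at 180° (0.7); OH at 240° is gauche with Et at 300° (0.8). Total 2.2 kcal/mol.
A has the highest total (4.7 kcal/mol).

A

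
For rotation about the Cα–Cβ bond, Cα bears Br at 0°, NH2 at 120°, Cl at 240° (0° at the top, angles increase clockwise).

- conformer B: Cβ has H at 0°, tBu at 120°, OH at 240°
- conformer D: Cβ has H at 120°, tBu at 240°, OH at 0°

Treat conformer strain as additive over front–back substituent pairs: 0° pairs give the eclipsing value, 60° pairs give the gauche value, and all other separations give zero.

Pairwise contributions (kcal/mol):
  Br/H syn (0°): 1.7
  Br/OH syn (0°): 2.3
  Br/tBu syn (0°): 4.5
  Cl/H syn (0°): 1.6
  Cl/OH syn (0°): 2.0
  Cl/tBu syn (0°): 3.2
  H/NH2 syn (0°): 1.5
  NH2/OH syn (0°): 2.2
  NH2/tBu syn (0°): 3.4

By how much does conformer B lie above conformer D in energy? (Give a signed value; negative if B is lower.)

B (eclipsed): Br–H eclipsed, NH2–tBu eclipsed, Cl–OH eclipsed; 1.7 + 3.4 + 2.0 = 7.1 kcal/mol.
D (eclipsed): Br–OH eclipsed, NH2–H eclipsed, Cl–tBu eclipsed; 2.3 + 1.5 + 3.2 = 7.0 kcal/mol.
E(B) − E(D) = 7.1 − 7.0 = +0.1 kcal/mol.

+0.1 kcal/mol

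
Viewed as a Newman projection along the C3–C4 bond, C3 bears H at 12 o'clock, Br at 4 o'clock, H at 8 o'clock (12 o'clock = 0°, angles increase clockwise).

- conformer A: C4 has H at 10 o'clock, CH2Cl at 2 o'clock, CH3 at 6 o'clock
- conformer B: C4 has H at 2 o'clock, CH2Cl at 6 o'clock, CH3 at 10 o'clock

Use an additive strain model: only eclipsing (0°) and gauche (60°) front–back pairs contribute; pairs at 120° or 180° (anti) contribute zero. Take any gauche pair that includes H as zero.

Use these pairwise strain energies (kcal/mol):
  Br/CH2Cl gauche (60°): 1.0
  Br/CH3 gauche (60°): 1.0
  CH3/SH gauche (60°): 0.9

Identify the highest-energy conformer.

A (staggered): Br(120°)/CH2Cl(60°) gauche 1.0; Br(120°)/CH3(180°) gauche 1.0 → 2.0 kcal/mol.
B (staggered): Br(120°)/CH2Cl(180°) gauche 1.0 → 1.0 kcal/mol.
A has the highest total (2.0 kcal/mol).

A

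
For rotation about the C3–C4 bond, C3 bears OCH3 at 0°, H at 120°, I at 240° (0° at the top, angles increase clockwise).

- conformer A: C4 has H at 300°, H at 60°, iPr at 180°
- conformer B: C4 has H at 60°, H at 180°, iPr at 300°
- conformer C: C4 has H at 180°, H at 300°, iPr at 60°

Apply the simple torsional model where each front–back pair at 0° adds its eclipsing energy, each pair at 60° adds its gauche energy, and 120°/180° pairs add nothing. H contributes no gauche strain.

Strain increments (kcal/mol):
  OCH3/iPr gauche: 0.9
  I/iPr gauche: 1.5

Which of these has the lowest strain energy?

A (staggered): I–iPr gauche; 1.5 = 1.5 kcal/mol.
B (staggered): OCH3–iPr gauche, I–iPr gauche; 0.9 + 1.5 = 2.4 kcal/mol.
C (staggered): OCH3–iPr gauche; 0.9 = 0.9 kcal/mol.
C has the lowest total (0.9 kcal/mol).

C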